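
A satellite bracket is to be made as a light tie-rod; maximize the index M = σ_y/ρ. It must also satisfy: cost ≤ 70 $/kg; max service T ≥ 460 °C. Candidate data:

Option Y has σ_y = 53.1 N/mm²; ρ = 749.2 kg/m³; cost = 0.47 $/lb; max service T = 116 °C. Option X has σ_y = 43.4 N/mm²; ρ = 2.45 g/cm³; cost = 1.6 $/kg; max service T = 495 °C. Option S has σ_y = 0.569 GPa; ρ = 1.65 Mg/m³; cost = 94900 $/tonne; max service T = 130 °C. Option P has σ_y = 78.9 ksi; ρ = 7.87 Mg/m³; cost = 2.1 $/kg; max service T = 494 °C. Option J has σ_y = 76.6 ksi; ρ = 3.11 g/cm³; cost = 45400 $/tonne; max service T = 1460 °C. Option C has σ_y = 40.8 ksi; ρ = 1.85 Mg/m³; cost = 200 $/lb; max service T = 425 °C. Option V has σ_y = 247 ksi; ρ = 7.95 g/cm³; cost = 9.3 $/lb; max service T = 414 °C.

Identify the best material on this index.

Screen on constraints: cost ≤ 70 $/kg; max service T ≥ 460 °C. Survivors: option X, option P, option J.
After converting to SI:
  option X: σ_y = 43.40 MPa, ρ = 2450 kg/m³
  option P: σ_y = 544.0 MPa, ρ = 7870 kg/m³
  option J: σ_y = 528.1 MPa, ρ = 3110 kg/m³
  option J: M = 170 kN·m/kg
  option P: M = 69.1 kN·m/kg
  option X: M = 17.7 kN·m/kg
Highest index: option J.

option J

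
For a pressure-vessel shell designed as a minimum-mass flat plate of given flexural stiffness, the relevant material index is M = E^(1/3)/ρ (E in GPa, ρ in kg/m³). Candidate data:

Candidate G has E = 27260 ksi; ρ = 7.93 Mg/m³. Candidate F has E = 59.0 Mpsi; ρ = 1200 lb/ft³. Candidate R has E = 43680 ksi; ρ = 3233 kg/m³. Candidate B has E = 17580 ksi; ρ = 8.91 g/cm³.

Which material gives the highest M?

candidate R

Normalizing units and computing the index:
  candidate G: E = 188.0 GPa, ρ = 7930 kg/m³
  candidate F: E = 406.8 GPa, ρ = 19220 kg/m³
  candidate R: E = 301.2 GPa, ρ = 3233 kg/m³
  candidate B: E = 121.2 GPa, ρ = 8910 kg/m³
  candidate R: M = 2.07×10⁻³
  candidate G: M = 0.722×10⁻³
  candidate B: M = 0.555×10⁻³
  candidate F: M = 0.385×10⁻³
Candidate R ranks first.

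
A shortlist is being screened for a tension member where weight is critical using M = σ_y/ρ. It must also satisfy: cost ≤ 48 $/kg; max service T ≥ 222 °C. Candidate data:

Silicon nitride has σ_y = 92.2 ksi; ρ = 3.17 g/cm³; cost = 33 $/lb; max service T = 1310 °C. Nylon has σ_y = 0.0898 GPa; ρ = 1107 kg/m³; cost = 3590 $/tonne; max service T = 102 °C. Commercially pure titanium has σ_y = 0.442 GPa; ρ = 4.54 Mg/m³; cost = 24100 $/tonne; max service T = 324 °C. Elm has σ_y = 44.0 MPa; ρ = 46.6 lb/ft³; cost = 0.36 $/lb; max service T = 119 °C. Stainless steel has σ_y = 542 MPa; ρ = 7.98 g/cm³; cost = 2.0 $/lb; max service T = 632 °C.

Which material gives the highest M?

Screen on constraints: cost ≤ 48 $/kg; max service T ≥ 222 °C. Survivors: commercially pure titanium, stainless steel.
In SI units:
  commercially pure titanium: σ_y = 442.0 MPa, ρ = 4540 kg/m³
  stainless steel: σ_y = 542.0 MPa, ρ = 7980 kg/m³
  commercially pure titanium: M = 97.4 kN·m/kg
  stainless steel: M = 67.9 kN·m/kg
Highest index: commercially pure titanium.

commercially pure titanium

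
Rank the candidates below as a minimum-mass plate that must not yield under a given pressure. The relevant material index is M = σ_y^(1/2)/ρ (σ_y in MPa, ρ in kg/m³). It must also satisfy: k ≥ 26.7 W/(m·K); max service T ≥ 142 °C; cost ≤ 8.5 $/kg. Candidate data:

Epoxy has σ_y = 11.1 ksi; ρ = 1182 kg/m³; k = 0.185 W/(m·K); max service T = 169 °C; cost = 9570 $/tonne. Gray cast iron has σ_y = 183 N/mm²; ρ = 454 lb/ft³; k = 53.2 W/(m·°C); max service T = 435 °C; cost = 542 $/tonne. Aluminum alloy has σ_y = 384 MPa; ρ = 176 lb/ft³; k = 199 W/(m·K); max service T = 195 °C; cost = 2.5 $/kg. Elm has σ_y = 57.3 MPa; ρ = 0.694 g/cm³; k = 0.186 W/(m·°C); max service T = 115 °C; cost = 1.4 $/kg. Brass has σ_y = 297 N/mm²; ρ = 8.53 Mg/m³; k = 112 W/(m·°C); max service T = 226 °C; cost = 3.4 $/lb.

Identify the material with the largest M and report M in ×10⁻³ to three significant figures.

aluminum alloy, M = 6.95×10⁻³

Screen on constraints: k ≥ 26.7 W/(m·K); max service T ≥ 142 °C; cost ≤ 8.5 $/kg. Survivors: gray cast iron, aluminum alloy, brass.
Convert each candidate to consistent units, then evaluate M:
  gray cast iron: σ_y = 183.0 MPa, ρ = 7272 kg/m³
  aluminum alloy: σ_y = 384.0 MPa, ρ = 2819 kg/m³
  brass: σ_y = 297.0 MPa, ρ = 8530 kg/m³
  aluminum alloy: M = 6.95×10⁻³
  brass: M = 2.02×10⁻³
  gray cast iron: M = 1.86×10⁻³
Aluminum alloy has the largest M.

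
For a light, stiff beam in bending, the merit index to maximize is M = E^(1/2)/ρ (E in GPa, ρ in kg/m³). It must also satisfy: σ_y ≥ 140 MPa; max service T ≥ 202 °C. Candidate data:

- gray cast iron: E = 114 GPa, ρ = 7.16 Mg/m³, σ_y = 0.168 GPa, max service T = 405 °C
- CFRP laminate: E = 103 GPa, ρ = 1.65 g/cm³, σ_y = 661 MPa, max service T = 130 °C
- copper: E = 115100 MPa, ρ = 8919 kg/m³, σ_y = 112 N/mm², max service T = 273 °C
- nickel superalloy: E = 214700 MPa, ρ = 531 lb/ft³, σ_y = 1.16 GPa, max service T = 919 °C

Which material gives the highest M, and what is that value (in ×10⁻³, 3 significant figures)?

Screen on constraints: σ_y ≥ 140 MPa; max service T ≥ 202 °C. Survivors: gray cast iron, nickel superalloy.
In SI units:
  gray cast iron: E = 114.0 GPa, ρ = 7160 kg/m³
  nickel superalloy: E = 214.7 GPa, ρ = 8506 kg/m³
  nickel superalloy: M = 1.72×10⁻³
  gray cast iron: M = 1.49×10⁻³
Highest index: nickel superalloy.

nickel superalloy, M = 1.72×10⁻³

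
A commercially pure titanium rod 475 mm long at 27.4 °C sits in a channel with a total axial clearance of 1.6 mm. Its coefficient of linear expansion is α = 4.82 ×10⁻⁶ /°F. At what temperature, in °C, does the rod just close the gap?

α = 4.82×10⁻⁶/°F × 9/5 = 8.68×10⁻⁶/K.
α·L₀·ΔT = 1.6 mm ⇒ ΔT = 1.6 / (8.68×10⁻⁶ × 475.0) = 388.2 K.
T = 27.4 + 388.2 = 415.6 °C.

416 °C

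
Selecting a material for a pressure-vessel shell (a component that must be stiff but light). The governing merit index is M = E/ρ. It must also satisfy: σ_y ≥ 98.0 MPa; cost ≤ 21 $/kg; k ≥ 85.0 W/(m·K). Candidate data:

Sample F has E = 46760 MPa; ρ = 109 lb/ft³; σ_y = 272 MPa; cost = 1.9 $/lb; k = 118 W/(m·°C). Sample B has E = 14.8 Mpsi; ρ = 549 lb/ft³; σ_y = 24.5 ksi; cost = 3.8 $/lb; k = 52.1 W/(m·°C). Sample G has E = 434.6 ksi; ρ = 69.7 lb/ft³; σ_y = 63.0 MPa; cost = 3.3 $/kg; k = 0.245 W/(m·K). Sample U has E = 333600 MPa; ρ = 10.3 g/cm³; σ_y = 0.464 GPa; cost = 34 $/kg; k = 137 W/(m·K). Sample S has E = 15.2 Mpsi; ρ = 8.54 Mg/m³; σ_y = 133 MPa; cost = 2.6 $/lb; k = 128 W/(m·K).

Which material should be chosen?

Screen on constraints: σ_y ≥ 98.0 MPa; cost ≤ 21 $/kg; k ≥ 85.0 W/(m·K). Survivors: sample F, sample S.
Putting every candidate on a common basis:
  sample F: E = 46.76 GPa, ρ = 1746 kg/m³
  sample S: E = 104.8 GPa, ρ = 8540 kg/m³
  sample F: M = 26.8 MN·m/kg
  sample S: M = 12.3 MN·m/kg
Sample F ranks first.

sample F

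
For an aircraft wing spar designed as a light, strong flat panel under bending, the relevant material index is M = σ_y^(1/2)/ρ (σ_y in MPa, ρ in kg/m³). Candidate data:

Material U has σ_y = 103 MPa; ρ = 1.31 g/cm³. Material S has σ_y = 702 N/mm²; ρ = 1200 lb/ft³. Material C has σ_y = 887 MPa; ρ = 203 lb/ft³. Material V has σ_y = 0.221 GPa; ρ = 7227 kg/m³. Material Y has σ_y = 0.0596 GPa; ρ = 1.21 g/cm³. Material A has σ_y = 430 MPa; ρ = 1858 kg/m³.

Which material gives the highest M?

material A

Convert each candidate to consistent units, then evaluate M:
  material U: σ_y = 103.0 MPa, ρ = 1310 kg/m³
  material S: σ_y = 702.0 MPa, ρ = 19220 kg/m³
  material C: σ_y = 887.0 MPa, ρ = 3252 kg/m³
  material V: σ_y = 221.0 MPa, ρ = 7227 kg/m³
  material Y: σ_y = 59.60 MPa, ρ = 1210 kg/m³
  material A: σ_y = 430.0 MPa, ρ = 1858 kg/m³
  material A: M = 11.2×10⁻³
  material C: M = 9.16×10⁻³
  material U: M = 7.75×10⁻³
  material Y: M = 6.38×10⁻³
  material V: M = 2.06×10⁻³
  material S: M = 1.38×10⁻³
Material A ranks first.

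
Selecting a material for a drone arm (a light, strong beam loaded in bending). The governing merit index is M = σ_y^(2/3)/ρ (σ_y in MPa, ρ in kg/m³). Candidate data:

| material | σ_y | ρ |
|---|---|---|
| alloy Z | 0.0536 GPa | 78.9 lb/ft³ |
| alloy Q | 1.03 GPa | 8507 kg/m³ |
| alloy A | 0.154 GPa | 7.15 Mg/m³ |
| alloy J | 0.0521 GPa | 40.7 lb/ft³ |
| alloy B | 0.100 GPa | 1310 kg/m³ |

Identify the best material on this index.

alloy J

Convert each candidate to consistent units, then evaluate M:
  alloy Z: σ_y = 53.60 MPa, ρ = 1264 kg/m³
  alloy Q: σ_y = 1030 MPa, ρ = 8507 kg/m³
  alloy A: σ_y = 154.0 MPa, ρ = 7150 kg/m³
  alloy J: σ_y = 52.10 MPa, ρ = 652.0 kg/m³
  alloy B: σ_y = 100.0 MPa, ρ = 1310 kg/m³
  alloy J: M = 21.4×10⁻³
  alloy B: M = 16.4×10⁻³
  alloy Q: M = 12.0×10⁻³
  alloy Z: M = 11.2×10⁻³
  alloy A: M = 4.02×10⁻³
The maximum is for alloy J.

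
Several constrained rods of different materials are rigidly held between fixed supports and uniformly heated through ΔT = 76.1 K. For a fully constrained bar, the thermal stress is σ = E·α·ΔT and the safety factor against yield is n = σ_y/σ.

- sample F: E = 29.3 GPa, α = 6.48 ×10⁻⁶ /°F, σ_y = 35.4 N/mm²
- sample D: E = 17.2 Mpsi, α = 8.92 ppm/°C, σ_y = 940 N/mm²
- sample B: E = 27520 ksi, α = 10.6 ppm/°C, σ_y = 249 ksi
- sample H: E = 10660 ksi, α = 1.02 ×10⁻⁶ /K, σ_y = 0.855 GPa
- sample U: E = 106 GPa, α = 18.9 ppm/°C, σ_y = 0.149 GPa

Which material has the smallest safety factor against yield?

sample U

Converting E to GPa, α to ×10⁻⁶/K, σ_y to MPa, then σ and n for each:
  sample F: E = 29.30, α = 11.7, σ_y = 35.40 → σ = 26.0 MPa, n = 1.36
  sample D: E = 118.6, α = 8.92, σ_y = 940.0 → σ = 80.5 MPa, n = 11.7
  sample B: E = 189.7, α = 10.6, σ_y = 1717 → σ = 153 MPa, n = 11.2
  sample H: E = 73.50, α = 1.02, σ_y = 855.0 → σ = 5.71 MPa, n = 150
  sample U: E = 106.0, α = 18.9, σ_y = 149.0 → σ = 152 MPa, n = 0.977
Smallest n: sample U with n = 0.977.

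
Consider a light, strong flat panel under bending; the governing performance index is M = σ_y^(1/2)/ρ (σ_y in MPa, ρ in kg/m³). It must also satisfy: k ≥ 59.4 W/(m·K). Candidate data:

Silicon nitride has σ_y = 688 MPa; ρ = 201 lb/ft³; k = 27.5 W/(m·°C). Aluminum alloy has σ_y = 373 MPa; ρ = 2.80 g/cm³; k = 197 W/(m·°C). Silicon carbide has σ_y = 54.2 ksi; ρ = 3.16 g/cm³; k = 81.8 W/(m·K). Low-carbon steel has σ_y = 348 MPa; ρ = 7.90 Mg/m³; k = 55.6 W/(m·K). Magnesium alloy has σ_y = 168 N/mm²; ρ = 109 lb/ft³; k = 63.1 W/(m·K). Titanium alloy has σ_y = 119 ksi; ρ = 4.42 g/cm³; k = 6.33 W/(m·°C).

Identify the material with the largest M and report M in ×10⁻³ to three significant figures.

Screen on constraints: k ≥ 59.4 W/(m·K). Survivors: aluminum alloy, silicon carbide, magnesium alloy.
Normalizing units and computing the index:
  aluminum alloy: σ_y = 373.0 MPa, ρ = 2800 kg/m³
  silicon carbide: σ_y = 373.7 MPa, ρ = 3160 kg/m³
  magnesium alloy: σ_y = 168.0 MPa, ρ = 1746 kg/m³
  magnesium alloy: M = 7.42×10⁻³
  aluminum alloy: M = 6.90×10⁻³
  silicon carbide: M = 6.12×10⁻³
Magnesium alloy ranks first.

magnesium alloy, M = 7.42×10⁻³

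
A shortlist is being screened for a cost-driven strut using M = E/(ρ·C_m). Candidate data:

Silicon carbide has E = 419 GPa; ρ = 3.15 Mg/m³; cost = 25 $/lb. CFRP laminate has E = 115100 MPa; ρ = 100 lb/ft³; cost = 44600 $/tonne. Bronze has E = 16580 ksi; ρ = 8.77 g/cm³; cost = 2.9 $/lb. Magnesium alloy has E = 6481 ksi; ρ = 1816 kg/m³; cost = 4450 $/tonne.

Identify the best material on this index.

Convert each candidate to consistent units, then evaluate M:
  silicon carbide: E = 419.0 GPa, ρ = 3150 kg/m³, cost = 55.11 $/kg
  CFRP laminate: E = 115.1 GPa, ρ = 1602 kg/m³, cost = 44.60 $/kg
  bronze: E = 114.3 GPa, ρ = 8770 kg/m³, cost = 6.393 $/kg
  magnesium alloy: E = 44.68 GPa, ρ = 1816 kg/m³, cost = 4.450 $/kg
  magnesium alloy: M = 5.53 MN·m per $
  silicon carbide: M = 2.41 MN·m per $
  bronze: M = 2.04 MN·m per $
  CFRP laminate: M = 1.61 MN·m per $
Highest index: magnesium alloy.

magnesium alloy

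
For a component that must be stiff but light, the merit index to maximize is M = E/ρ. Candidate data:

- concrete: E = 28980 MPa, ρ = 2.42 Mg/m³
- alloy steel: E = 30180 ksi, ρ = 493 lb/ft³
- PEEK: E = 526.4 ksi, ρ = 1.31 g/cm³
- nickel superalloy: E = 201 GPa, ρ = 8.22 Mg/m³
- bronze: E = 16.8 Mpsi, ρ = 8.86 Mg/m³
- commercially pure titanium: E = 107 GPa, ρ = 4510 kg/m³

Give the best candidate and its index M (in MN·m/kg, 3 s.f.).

alloy steel, M = 26.3 MN·m/kg

In SI units:
  concrete: E = 28.98 GPa, ρ = 2420 kg/m³
  alloy steel: E = 208.1 GPa, ρ = 7897 kg/m³
  PEEK: E = 3.629 GPa, ρ = 1310 kg/m³
  nickel superalloy: E = 201.0 GPa, ρ = 8220 kg/m³
  bronze: E = 115.8 GPa, ρ = 8860 kg/m³
  commercially pure titanium: E = 107.0 GPa, ρ = 4510 kg/m³
  alloy steel: M = 26.3 MN·m/kg
  nickel superalloy: M = 24.5 MN·m/kg
  commercially pure titanium: M = 23.7 MN·m/kg
  bronze: M = 13.1 MN·m/kg
  concrete: M = 12.0 MN·m/kg
  PEEK: M = 2.77 MN·m/kg
Alloy steel ranks first.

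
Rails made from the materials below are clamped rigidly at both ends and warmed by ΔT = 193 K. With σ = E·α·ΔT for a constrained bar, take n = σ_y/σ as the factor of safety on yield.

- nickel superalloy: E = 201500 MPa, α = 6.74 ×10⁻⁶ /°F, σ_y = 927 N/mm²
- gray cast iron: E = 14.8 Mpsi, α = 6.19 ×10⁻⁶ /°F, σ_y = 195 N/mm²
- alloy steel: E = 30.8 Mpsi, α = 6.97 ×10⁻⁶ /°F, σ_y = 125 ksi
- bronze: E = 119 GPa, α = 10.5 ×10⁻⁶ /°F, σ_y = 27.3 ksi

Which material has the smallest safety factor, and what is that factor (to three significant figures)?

Per material, after unit conversion:
  nickel superalloy: E = 201.5, α = 12.1, σ_y = 927.0 → σ = 472 MPa, n = 1.96
  gray cast iron: E = 102.0, α = 11.1, σ_y = 195.0 → σ = 219 MPa, n = 0.889
  alloy steel: E = 212.4, α = 12.5, σ_y = 861.8 → σ = 514 MPa, n = 1.68
  bronze: E = 119.0, α = 18.9, σ_y = 188.2 → σ = 434 MPa, n = 0.434
Smallest n: bronze with n = 0.434.

bronze, n = 0.434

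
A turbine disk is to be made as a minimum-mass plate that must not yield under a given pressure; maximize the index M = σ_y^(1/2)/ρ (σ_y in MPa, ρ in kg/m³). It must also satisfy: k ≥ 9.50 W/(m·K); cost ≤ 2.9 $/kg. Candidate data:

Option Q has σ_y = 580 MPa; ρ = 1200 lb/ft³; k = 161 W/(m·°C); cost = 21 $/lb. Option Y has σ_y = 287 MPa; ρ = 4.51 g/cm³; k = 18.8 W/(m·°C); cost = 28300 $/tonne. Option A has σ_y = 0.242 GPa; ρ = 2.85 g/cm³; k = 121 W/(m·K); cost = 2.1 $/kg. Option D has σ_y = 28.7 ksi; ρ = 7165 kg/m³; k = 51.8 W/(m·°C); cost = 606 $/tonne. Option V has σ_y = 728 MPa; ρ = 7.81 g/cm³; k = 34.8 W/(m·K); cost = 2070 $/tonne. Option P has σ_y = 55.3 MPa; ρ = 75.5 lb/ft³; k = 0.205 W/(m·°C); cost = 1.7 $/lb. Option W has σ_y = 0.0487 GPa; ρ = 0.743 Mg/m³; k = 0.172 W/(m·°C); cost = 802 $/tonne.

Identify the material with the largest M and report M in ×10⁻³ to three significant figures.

Screen on constraints: k ≥ 9.50 W/(m·K); cost ≤ 2.9 $/kg. Survivors: option A, option D, option V.
After converting to SI:
  option A: σ_y = 242.0 MPa, ρ = 2850 kg/m³
  option D: σ_y = 197.9 MPa, ρ = 7165 kg/m³
  option V: σ_y = 728.0 MPa, ρ = 7810 kg/m³
  option A: M = 5.46×10⁻³
  option V: M = 3.45×10⁻³
  option D: M = 1.96×10⁻³
Highest index: option A.

option A, M = 5.46×10⁻³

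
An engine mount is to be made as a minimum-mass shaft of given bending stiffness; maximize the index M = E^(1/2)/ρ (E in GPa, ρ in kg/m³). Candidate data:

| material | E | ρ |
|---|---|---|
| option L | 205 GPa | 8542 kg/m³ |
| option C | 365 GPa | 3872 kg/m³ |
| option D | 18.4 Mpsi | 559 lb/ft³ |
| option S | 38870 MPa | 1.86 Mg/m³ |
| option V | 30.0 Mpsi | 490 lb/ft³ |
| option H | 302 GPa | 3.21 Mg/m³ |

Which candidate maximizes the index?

After converting to SI:
  option L: E = 205.0 GPa, ρ = 8542 kg/m³
  option C: E = 365.0 GPa, ρ = 3872 kg/m³
  option D: E = 126.9 GPa, ρ = 8954 kg/m³
  option S: E = 38.87 GPa, ρ = 1860 kg/m³
  option V: E = 206.8 GPa, ρ = 7849 kg/m³
  option H: E = 302.0 GPa, ρ = 3210 kg/m³
  option H: M = 5.41×10⁻³
  option C: M = 4.93×10⁻³
  option S: M = 3.35×10⁻³
  option V: M = 1.83×10⁻³
  option L: M = 1.68×10⁻³
  option D: M = 1.26×10⁻³
Option H ranks first.

option H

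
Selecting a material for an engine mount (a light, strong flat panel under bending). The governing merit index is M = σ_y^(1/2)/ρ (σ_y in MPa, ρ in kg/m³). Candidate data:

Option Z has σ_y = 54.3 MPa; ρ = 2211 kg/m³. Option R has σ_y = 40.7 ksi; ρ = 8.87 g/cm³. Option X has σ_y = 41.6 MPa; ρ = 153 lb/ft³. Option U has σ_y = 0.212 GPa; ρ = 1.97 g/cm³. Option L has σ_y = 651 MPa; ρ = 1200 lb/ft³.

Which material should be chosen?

option U

Normalizing units and computing the index:
  option Z: σ_y = 54.30 MPa, ρ = 2211 kg/m³
  option R: σ_y = 280.6 MPa, ρ = 8870 kg/m³
  option X: σ_y = 41.60 MPa, ρ = 2451 kg/m³
  option U: σ_y = 212.0 MPa, ρ = 1970 kg/m³
  option L: σ_y = 651.0 MPa, ρ = 19220 kg/m³
  option U: M = 7.39×10⁻³
  option Z: M = 3.33×10⁻³
  option X: M = 2.63×10⁻³
  option R: M = 1.89×10⁻³
  option L: M = 1.33×10⁻³
Highest index: option U.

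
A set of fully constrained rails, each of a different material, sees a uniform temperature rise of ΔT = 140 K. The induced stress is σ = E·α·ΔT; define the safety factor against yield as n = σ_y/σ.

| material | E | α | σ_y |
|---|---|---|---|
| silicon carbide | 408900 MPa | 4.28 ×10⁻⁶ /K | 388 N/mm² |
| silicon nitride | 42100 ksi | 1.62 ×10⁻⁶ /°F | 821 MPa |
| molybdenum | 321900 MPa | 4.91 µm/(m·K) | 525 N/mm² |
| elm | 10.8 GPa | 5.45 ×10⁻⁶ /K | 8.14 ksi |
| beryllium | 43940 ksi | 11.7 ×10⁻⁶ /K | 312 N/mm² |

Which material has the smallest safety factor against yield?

Converting E to GPa, α to ×10⁻⁶/K, σ_y to MPa, then σ and n for each:
  silicon carbide: E = 408.9, α = 4.28, σ_y = 388.0 → σ = 245 MPa, n = 1.58
  silicon nitride: E = 290.3, α = 2.92, σ_y = 821.0 → σ = 118 MPa, n = 6.93
  molybdenum: E = 321.9, α = 4.91, σ_y = 525.0 → σ = 221 MPa, n = 2.37
  elm: E = 10.80, α = 5.45, σ_y = 56.12 → σ = 8.24 MPa, n = 6.81
  beryllium: E = 303.0, α = 11.7, σ_y = 312.0 → σ = 496 MPa, n = 0.629
Beryllium has the lowest safety factor, n = 0.629.

beryllium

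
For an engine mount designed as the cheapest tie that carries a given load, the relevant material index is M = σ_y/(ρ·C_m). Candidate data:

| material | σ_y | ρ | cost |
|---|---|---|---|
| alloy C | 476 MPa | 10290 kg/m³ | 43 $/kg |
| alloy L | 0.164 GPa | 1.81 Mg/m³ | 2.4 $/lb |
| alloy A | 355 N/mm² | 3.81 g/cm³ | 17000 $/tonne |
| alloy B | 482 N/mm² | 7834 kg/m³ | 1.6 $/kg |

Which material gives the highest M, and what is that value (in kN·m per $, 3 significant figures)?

Normalizing units and computing the index:
  alloy C: σ_y = 476.0 MPa, ρ = 10290 kg/m³, cost = 43.00 $/kg
  alloy L: σ_y = 164.0 MPa, ρ = 1810 kg/m³, cost = 5.291 $/kg
  alloy A: σ_y = 355.0 MPa, ρ = 3810 kg/m³, cost = 17.00 $/kg
  alloy B: σ_y = 482.0 MPa, ρ = 7834 kg/m³, cost = 1.600 $/kg
  alloy B: M = 38.5 kN·m per $
  alloy L: M = 17.1 kN·m per $
  alloy A: M = 5.48 kN·m per $
  alloy C: M = 1.08 kN·m per $
Highest index: alloy B.

alloy B, M = 38.5 kN·m per $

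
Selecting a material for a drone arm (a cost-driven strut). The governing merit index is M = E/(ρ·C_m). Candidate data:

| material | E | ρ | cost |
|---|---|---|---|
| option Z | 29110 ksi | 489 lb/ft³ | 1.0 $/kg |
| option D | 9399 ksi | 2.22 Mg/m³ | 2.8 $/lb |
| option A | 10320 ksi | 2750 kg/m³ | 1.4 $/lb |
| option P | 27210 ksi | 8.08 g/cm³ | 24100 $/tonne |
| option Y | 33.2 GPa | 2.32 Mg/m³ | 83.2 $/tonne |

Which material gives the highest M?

In SI units:
  option Z: E = 200.7 GPa, ρ = 7833 kg/m³, cost = 1.000 $/kg
  option D: E = 64.80 GPa, ρ = 2220 kg/m³, cost = 6.173 $/kg
  option A: E = 71.15 GPa, ρ = 2750 kg/m³, cost = 3.086 $/kg
  option P: E = 187.6 GPa, ρ = 8080 kg/m³, cost = 24.10 $/kg
  option Y: E = 33.20 GPa, ρ = 2320 kg/m³, cost = 0.08320 $/kg
  option Y: M = 172 MN·m per $
  option Z: M = 25.6 MN·m per $
  option A: M = 8.38 MN·m per $
  option D: M = 4.73 MN·m per $
  option P: M = 0.963 MN·m per $
The maximum is for option Y.

option Y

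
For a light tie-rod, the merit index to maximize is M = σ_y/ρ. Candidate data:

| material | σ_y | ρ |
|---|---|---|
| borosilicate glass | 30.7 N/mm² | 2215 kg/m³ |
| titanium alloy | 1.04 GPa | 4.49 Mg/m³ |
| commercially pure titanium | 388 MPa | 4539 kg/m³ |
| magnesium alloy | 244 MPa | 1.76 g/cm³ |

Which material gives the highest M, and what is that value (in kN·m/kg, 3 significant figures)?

After converting to SI:
  borosilicate glass: σ_y = 30.70 MPa, ρ = 2215 kg/m³
  titanium alloy: σ_y = 1040 MPa, ρ = 4490 kg/m³
  commercially pure titanium: σ_y = 388.0 MPa, ρ = 4539 kg/m³
  magnesium alloy: σ_y = 244.0 MPa, ρ = 1760 kg/m³
  titanium alloy: M = 232 kN·m/kg
  magnesium alloy: M = 139 kN·m/kg
  commercially pure titanium: M = 85.5 kN·m/kg
  borosilicate glass: M = 13.9 kN·m/kg
Highest index: titanium alloy.

titanium alloy, M = 232 kN·m/kg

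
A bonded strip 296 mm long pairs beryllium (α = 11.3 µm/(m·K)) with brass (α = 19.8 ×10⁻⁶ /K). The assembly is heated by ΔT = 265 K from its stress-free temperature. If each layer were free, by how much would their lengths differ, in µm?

667 µm

Δα = |11.3 − 19.8|×10⁻⁶/K = 8.50×10⁻⁶/K.
ΔL_mismatch = Δα·L·ΔT = 8.50×10⁻⁶ × 296.0 mm × 265.0 K = 667 µm.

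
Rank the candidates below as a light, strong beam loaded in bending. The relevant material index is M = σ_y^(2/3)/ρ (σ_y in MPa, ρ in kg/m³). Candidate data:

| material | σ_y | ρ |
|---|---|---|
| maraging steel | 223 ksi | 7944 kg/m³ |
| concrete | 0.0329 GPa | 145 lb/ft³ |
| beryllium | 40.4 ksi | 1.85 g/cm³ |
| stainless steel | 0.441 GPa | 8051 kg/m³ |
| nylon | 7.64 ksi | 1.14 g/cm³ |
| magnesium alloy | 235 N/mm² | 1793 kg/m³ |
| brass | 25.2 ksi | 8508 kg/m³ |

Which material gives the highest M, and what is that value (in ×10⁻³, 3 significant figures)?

After converting to SI:
  maraging steel: σ_y = 1538 MPa, ρ = 7944 kg/m³
  concrete: σ_y = 32.90 MPa, ρ = 2323 kg/m³
  beryllium: σ_y = 278.5 MPa, ρ = 1850 kg/m³
  stainless steel: σ_y = 441.0 MPa, ρ = 8051 kg/m³
  nylon: σ_y = 52.68 MPa, ρ = 1140 kg/m³
  magnesium alloy: σ_y = 235.0 MPa, ρ = 1793 kg/m³
  brass: σ_y = 173.7 MPa, ρ = 8508 kg/m³
  beryllium: M = 23.1×10⁻³
  magnesium alloy: M = 21.2×10⁻³
  maraging steel: M = 16.8×10⁻³
  nylon: M = 12.3×10⁻³
  stainless steel: M = 7.20×10⁻³
  concrete: M = 4.42×10⁻³
  brass: M = 3.66×10⁻³
Beryllium has the largest M.

beryllium, M = 23.1×10⁻³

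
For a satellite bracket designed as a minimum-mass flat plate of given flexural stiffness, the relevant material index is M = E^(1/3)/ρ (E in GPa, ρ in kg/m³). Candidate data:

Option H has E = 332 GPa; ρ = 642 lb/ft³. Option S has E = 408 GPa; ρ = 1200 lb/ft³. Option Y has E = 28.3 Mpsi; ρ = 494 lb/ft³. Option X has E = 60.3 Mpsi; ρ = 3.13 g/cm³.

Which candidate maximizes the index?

option X

Convert each candidate to consistent units, then evaluate M:
  option H: E = 332.0 GPa, ρ = 10280 kg/m³
  option S: E = 408.0 GPa, ρ = 19220 kg/m³
  option Y: E = 195.1 GPa, ρ = 7913 kg/m³
  option X: E = 415.8 GPa, ρ = 3130 kg/m³
  option X: M = 2.38×10⁻³
  option Y: M = 0.733×10⁻³
  option H: M = 0.673×10⁻³
  option S: M = 0.386×10⁻³
Highest index: option X.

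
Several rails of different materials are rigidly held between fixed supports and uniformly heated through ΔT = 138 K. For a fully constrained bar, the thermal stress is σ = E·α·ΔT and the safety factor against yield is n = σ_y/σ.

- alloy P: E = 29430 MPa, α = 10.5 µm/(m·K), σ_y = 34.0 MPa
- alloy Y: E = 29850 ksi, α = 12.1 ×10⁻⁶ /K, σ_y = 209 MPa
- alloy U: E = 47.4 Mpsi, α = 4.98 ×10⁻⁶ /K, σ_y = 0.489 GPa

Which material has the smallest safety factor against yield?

Per material, after unit conversion:
  alloy P: E = 29.43, α = 10.5, σ_y = 34.00 → σ = 42.6 MPa, n = 0.797
  alloy Y: E = 205.8, α = 12.1, σ_y = 209.0 → σ = 344 MPa, n = 0.608
  alloy U: E = 326.8, α = 4.98, σ_y = 489.0 → σ = 225 MPa, n = 2.18
Alloy Y has the lowest safety factor, n = 0.608.

alloy Y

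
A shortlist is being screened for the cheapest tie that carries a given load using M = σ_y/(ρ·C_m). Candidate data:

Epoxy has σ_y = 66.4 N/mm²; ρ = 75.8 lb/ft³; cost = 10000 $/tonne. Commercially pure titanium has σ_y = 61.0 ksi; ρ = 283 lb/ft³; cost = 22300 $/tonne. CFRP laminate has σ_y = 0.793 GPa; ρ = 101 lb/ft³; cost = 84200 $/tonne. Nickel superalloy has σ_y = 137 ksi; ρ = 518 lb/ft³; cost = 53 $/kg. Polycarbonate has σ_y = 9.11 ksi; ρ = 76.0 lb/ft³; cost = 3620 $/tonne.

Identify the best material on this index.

polycarbonate

In SI units:
  epoxy: σ_y = 66.40 MPa, ρ = 1214 kg/m³, cost = 10.00 $/kg
  commercially pure titanium: σ_y = 420.6 MPa, ρ = 4533 kg/m³, cost = 22.30 $/kg
  CFRP laminate: σ_y = 793.0 MPa, ρ = 1618 kg/m³, cost = 84.20 $/kg
  nickel superalloy: σ_y = 944.6 MPa, ρ = 8298 kg/m³, cost = 53.00 $/kg
  polycarbonate: σ_y = 62.81 MPa, ρ = 1217 kg/m³, cost = 3.620 $/kg
  polycarbonate: M = 14.3 kN·m per $
  CFRP laminate: M = 5.82 kN·m per $
  epoxy: M = 5.47 kN·m per $
  commercially pure titanium: M = 4.16 kN·m per $
  nickel superalloy: M = 2.15 kN·m per $
Polycarbonate ranks first.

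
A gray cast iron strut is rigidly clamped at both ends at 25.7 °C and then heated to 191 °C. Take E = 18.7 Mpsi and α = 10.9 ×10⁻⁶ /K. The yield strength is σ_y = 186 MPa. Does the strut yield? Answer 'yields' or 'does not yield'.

E = 18.7 Mpsi = 128.9 GPa.
ΔT = 165.3 K. Constrained thermal stress σ = E·α·ΔT = 128.9×10³ MPa × 10.9×10⁻⁶ × 165.3 = 232 MPa (compressive).
Compare to σ_y = 186 MPa: σ ≥ σ_y, so it yields.

yields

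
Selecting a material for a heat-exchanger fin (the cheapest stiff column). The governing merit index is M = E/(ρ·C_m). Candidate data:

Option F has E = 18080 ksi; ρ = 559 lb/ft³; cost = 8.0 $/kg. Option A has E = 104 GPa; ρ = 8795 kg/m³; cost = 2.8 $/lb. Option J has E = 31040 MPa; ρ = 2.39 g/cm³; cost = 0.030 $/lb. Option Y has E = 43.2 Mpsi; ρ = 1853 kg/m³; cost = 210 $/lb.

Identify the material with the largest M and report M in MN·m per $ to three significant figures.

Putting every candidate on a common basis:
  option F: E = 124.7 GPa, ρ = 8954 kg/m³, cost = 8.000 $/kg
  option A: E = 104.0 GPa, ρ = 8795 kg/m³, cost = 6.173 $/kg
  option J: E = 31.04 GPa, ρ = 2390 kg/m³, cost = 0.06614 $/kg
  option Y: E = 297.9 GPa, ρ = 1853 kg/m³, cost = 463.0 $/kg
  option J: M = 196 MN·m per $
  option A: M = 1.92 MN·m per $
  option F: M = 1.74 MN·m per $
  option Y: M = 0.347 MN·m per $
Highest index: option J.

option J, M = 196 MN·m per $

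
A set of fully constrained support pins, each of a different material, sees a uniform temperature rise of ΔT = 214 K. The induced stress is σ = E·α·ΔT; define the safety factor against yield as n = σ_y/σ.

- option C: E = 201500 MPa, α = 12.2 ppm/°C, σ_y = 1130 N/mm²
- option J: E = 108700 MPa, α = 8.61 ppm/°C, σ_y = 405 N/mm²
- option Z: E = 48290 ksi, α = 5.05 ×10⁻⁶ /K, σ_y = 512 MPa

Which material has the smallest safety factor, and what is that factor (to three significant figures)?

In consistent units (E in GPa, α in ×10⁻⁶/K, σ_y in MPa):
  option C: E = 201.5, α = 12.2, σ_y = 1130 → σ = 526 MPa, n = 2.15
  option J: E = 108.7, α = 8.61, σ_y = 405.0 → σ = 200 MPa, n = 2.02
  option Z: E = 332.9, α = 5.05, σ_y = 512.0 → σ = 360 MPa, n = 1.42
Option Z has the lowest safety factor, n = 1.42.

option Z, n = 1.42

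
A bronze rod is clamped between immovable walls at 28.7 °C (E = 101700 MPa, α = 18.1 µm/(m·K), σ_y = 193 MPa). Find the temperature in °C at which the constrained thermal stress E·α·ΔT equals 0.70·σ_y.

102 °C

E = 101700 MPa = 101.7 GPa.
E·α·ΔT = 135.1 MPa ⇒ ΔT = 135.1 / (101.7×10³ × 18.1×10⁻⁶) = 73.39 K.
T = 28.7 + 73.39 = 102.1 °C.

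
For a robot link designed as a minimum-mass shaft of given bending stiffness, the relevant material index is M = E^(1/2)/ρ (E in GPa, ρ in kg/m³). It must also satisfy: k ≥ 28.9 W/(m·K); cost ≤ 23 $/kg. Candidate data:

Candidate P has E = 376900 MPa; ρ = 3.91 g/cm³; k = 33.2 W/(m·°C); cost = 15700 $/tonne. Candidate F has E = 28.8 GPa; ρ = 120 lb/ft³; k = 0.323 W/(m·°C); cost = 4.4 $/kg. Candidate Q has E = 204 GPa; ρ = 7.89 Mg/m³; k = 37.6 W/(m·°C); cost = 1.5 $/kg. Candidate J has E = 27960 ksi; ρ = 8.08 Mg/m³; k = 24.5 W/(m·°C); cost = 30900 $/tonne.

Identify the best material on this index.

Screen on constraints: k ≥ 28.9 W/(m·K); cost ≤ 23 $/kg. Survivors: candidate P, candidate Q.
After converting to SI:
  candidate P: E = 376.9 GPa, ρ = 3910 kg/m³
  candidate Q: E = 204.0 GPa, ρ = 7890 kg/m³
  candidate P: M = 4.97×10⁻³
  candidate Q: M = 1.81×10⁻³
Highest index: candidate P.

candidate P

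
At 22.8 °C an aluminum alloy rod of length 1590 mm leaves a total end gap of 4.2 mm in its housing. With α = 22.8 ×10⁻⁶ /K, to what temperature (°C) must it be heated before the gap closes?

α·L₀·ΔT = 4.2 mm ⇒ ΔT = 4.2 / (22.8×10⁻⁶ × 1590.0) = 115.9 K.
T = 22.8 + 115.9 = 138.7 °C.

139 °C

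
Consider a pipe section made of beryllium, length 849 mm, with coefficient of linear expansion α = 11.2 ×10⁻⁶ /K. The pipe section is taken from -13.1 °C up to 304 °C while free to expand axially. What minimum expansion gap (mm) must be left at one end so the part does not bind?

ΔT = 304 − (-13.1) = 317.1 K.
ΔL = α·L₀·ΔT = 11.2×10⁻⁶ × 849 mm × 317.1 K = 3.02 mm.

3.02 mm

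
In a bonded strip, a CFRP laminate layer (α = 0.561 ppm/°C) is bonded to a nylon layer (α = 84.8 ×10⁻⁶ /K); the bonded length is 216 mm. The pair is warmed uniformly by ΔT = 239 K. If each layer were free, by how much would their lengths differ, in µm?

Δα = |0.561 − 84.8|×10⁻⁶/K = 84.2×10⁻⁶/K.
ΔL_mismatch = Δα·L·ΔT = 84.2×10⁻⁶ × 216.0 mm × 239.0 K = 4350 µm.

4350 µm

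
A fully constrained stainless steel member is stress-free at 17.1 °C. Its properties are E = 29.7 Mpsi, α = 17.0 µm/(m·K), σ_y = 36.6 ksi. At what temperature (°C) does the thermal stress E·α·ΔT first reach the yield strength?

E = 29.7 Mpsi = 204.8 GPa.
σ_y = 36.6 ksi = 252.3 MPa.
E·α·ΔT = 252.3 MPa ⇒ ΔT = 252.3 / (204.8×10³ × 17.0×10⁻⁶) = 72.49 K.
T = 17.1 + 72.49 = 89.59 °C.

89.6 °C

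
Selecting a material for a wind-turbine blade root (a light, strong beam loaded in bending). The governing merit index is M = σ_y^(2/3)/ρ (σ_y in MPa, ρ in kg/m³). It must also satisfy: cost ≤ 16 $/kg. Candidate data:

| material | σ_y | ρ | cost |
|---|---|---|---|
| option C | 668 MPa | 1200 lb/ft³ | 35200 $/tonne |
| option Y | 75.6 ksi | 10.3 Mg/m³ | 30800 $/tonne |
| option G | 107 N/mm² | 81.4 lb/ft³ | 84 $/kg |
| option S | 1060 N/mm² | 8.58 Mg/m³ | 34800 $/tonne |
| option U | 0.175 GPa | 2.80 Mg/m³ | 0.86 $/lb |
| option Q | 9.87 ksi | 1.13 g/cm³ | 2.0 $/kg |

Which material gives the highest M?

option Q

Screen on constraints: cost ≤ 16 $/kg. Survivors: option U, option Q.
In SI units:
  option U: σ_y = 175.0 MPa, ρ = 2800 kg/m³
  option Q: σ_y = 68.05 MPa, ρ = 1130 kg/m³
  option Q: M = 14.8×10⁻³
  option U: M = 11.2×10⁻³
Option Q ranks first.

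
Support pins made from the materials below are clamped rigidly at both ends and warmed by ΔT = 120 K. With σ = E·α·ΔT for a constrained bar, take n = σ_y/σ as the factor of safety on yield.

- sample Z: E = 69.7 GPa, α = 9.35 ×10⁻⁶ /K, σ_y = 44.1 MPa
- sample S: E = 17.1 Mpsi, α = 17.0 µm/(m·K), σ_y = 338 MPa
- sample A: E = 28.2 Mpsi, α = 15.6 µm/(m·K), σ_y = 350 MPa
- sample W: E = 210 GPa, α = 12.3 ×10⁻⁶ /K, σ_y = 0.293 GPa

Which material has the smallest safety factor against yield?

Converting E to GPa, α to ×10⁻⁶/K, σ_y to MPa, then σ and n for each:
  sample Z: E = 69.70, α = 9.35, σ_y = 44.10 → σ = 78.2 MPa, n = 0.564
  sample S: E = 117.9, α = 17.0, σ_y = 338.0 → σ = 241 MPa, n = 1.41
  sample A: E = 194.4, α = 15.6, σ_y = 350.0 → σ = 364 MPa, n = 0.962
  sample W: E = 210.0, α = 12.3, σ_y = 293.0 → σ = 310 MPa, n = 0.945
Sample Z has the lowest safety factor, n = 0.564.

sample Z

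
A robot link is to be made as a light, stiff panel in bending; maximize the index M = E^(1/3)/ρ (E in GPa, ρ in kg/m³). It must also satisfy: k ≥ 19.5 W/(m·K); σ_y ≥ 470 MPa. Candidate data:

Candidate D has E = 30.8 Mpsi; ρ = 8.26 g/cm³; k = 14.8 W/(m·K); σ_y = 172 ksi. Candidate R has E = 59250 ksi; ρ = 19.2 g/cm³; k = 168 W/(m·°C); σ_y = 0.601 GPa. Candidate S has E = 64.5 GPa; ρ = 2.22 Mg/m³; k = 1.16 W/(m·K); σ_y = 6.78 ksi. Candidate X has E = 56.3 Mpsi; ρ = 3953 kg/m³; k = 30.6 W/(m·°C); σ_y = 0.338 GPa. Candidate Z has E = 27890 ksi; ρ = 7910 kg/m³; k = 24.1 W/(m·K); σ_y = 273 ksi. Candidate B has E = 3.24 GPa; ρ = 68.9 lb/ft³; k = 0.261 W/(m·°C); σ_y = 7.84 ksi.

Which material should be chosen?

Screen on constraints: k ≥ 19.5 W/(m·K); σ_y ≥ 470 MPa. Survivors: candidate R, candidate Z.
In SI units:
  candidate R: E = 408.5 GPa, ρ = 19200 kg/m³
  candidate Z: E = 192.3 GPa, ρ = 7910 kg/m³
  candidate Z: M = 0.730×10⁻³
  candidate R: M = 0.386×10⁻³
Candidate Z ranks first.

candidate Z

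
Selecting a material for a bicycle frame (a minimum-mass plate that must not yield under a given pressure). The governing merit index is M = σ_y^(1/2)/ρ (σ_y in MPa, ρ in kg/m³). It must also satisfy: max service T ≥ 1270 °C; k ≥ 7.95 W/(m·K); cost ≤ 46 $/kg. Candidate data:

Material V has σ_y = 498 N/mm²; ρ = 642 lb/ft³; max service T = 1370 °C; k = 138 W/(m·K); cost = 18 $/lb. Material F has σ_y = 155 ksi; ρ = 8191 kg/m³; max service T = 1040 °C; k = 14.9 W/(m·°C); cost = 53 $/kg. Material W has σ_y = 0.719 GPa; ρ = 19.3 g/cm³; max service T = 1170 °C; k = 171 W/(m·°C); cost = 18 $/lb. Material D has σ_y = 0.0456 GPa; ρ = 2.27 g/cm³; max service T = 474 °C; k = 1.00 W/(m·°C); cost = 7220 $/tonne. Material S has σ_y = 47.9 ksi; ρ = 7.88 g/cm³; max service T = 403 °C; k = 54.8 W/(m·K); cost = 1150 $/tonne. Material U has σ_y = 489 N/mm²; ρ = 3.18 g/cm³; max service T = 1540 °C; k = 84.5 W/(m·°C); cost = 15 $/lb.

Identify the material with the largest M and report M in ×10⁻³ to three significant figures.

Screen on constraints: max service T ≥ 1270 °C; k ≥ 7.95 W/(m·K); cost ≤ 46 $/kg. Survivors: material V, material U.
In SI units:
  material V: σ_y = 498.0 MPa, ρ = 10280 kg/m³
  material U: σ_y = 489.0 MPa, ρ = 3180 kg/m³
  material U: M = 6.95×10⁻³
  material V: M = 2.17×10⁻³
Material U has the largest M.

material U, M = 6.95×10⁻³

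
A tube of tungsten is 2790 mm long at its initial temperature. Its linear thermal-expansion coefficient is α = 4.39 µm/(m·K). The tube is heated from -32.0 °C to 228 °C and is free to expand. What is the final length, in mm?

2793.2 mm

ΔT = 228 − (-32.0) = 260.0 K.
ΔL = α·L₀·ΔT = 4.39×10⁻⁶ × 2790 mm × 260.0 K = 3.18 mm.
L = L₀ + ΔL = 2790 + 3.18 = 2793.2 mm.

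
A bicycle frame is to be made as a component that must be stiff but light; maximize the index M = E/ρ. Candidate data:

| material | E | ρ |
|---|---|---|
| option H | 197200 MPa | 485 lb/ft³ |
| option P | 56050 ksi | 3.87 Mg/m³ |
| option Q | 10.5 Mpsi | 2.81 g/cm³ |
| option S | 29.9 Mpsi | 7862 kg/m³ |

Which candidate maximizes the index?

option P

In SI units:
  option H: E = 197.2 GPa, ρ = 7769 kg/m³
  option P: E = 386.5 GPa, ρ = 3870 kg/m³
  option Q: E = 72.39 GPa, ρ = 2810 kg/m³
  option S: E = 206.2 GPa, ρ = 7862 kg/m³
  option P: M = 99.9 MN·m/kg
  option S: M = 26.2 MN·m/kg
  option Q: M = 25.8 MN·m/kg
  option H: M = 25.4 MN·m/kg
Option P ranks first.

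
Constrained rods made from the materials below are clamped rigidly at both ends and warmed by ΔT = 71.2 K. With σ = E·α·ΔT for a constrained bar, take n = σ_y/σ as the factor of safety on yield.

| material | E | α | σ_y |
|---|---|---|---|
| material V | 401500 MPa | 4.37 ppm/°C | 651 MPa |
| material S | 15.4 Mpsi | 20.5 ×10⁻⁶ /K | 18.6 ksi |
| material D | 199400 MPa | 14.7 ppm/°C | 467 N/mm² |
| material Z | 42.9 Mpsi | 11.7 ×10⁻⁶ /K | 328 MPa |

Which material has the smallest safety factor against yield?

In consistent units (E in GPa, α in ×10⁻⁶/K, σ_y in MPa):
  material V: E = 401.5, α = 4.37, σ_y = 651.0 → σ = 125 MPa, n = 5.21
  material S: E = 106.2, α = 20.5, σ_y = 128.2 → σ = 155 MPa, n = 0.827
  material D: E = 199.4, α = 14.7, σ_y = 467.0 → σ = 209 MPa, n = 2.24
  material Z: E = 295.8, α = 11.7, σ_y = 328.0 → σ = 246 MPa, n = 1.33
Smallest n: material S with n = 0.827.

material S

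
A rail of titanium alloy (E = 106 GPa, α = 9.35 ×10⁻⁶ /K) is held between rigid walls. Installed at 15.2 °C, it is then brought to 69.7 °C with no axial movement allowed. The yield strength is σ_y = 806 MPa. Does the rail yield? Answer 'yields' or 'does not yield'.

ΔT = 54.50 K. Constrained thermal stress σ = E·α·ΔT = 106.0×10³ MPa × 9.35×10⁻⁶ × 54.50 = 54.0 MPa (compressive).
Compare to σ_y = 806 MPa: σ < σ_y, so it does not yield.

does not yield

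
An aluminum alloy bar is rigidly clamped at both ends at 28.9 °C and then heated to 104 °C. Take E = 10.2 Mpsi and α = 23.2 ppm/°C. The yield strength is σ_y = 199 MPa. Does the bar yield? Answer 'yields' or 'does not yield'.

E = 10.2 Mpsi = 70.33 GPa.
ΔT = 75.10 K. Constrained thermal stress σ = E·α·ΔT = 70.33×10³ MPa × 23.2×10⁻⁶ × 75.10 = 123 MPa (compressive).
Compare to σ_y = 199 MPa: σ < σ_y, so it does not yield.

does not yield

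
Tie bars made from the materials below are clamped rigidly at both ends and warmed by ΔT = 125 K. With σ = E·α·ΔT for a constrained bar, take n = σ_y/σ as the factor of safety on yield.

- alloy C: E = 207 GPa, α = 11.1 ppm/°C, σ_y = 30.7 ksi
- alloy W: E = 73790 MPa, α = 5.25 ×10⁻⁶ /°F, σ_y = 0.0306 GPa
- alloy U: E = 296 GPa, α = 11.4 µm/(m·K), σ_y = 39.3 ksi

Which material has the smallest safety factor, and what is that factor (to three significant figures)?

alloy W, n = 0.351

With everything in SI (GPa, ×10⁻⁶/K, MPa):
  alloy C: E = 207.0, α = 11.1, σ_y = 211.7 → σ = 287 MPa, n = 0.737
  alloy W: E = 73.79, α = 9.45, σ_y = 30.60 → σ = 87.2 MPa, n = 0.351
  alloy U: E = 296.0, α = 11.4, σ_y = 271.0 → σ = 422 MPa, n = 0.642
The minimum is alloy W at n = 0.351.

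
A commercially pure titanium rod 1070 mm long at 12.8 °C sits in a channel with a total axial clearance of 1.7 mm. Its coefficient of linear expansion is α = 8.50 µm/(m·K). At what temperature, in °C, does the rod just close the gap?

200 °C

α·L₀·ΔT = 1.7 mm ⇒ ΔT = 1.7 / (8.50×10⁻⁶ × 1070.0) = 186.9 K.
T = 12.8 + 186.9 = 199.7 °C.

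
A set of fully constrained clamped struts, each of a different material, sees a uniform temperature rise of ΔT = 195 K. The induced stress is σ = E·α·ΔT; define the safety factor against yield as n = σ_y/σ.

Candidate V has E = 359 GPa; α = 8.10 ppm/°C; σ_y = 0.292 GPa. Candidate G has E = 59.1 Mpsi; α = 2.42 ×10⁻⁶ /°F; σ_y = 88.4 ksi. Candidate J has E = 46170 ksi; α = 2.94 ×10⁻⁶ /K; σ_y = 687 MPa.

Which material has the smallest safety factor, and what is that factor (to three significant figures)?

Converting E to GPa, α to ×10⁻⁶/K, σ_y to MPa, then σ and n for each:
  candidate V: E = 359.0, α = 8.10, σ_y = 292.0 → σ = 567 MPa, n = 0.515
  candidate G: E = 407.5, α = 4.36, σ_y = 609.5 → σ = 346 MPa, n = 1.76
  candidate J: E = 318.3, α = 2.94, σ_y = 687.0 → σ = 182 MPa, n = 3.76
The minimum is candidate V at n = 0.515.

candidate V, n = 0.515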